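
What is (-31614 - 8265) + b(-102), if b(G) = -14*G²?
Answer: -185535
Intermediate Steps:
(-31614 - 8265) + b(-102) = (-31614 - 8265) - 14*(-102)² = -39879 - 14*10404 = -39879 - 145656 = -185535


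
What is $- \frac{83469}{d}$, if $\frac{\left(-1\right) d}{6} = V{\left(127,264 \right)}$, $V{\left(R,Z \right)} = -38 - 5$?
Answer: $- \frac{27823}{86} \approx -323.52$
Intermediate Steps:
$V{\left(R,Z \right)} = -43$ ($V{\left(R,Z \right)} = -38 - 5 = -43$)
$d = 258$ ($d = \left(-6\right) \left(-43\right) = 258$)
$- \frac{83469}{d} = - \frac{83469}{258} = \left(-83469\right) \frac{1}{258} = - \frac{27823}{86}$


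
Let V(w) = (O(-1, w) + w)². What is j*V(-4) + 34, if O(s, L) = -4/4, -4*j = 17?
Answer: -289/4 ≈ -72.250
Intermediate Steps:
j = -17/4 (j = -¼*17 = -17/4 ≈ -4.2500)
O(s, L) = -1 (O(s, L) = -4*¼ = -1)
V(w) = (-1 + w)²
j*V(-4) + 34 = -17*(-1 - 4)²/4 + 34 = -17/4*(-5)² + 34 = -17/4*25 + 34 = -425/4 + 34 = -289/4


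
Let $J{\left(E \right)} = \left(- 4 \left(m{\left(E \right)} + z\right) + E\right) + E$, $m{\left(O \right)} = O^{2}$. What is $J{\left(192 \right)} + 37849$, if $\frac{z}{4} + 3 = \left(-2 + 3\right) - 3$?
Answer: $-109143$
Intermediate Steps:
$z = -20$ ($z = -12 + 4 \left(\left(-2 + 3\right) - 3\right) = -12 + 4 \left(1 - 3\right) = -12 + 4 \left(-2\right) = -12 - 8 = -20$)
$J{\left(E \right)} = 80 - 4 E^{2} + 2 E$ ($J{\left(E \right)} = \left(- 4 \left(E^{2} - 20\right) + E\right) + E = \left(- 4 \left(-20 + E^{2}\right) + E\right) + E = \left(\left(80 - 4 E^{2}\right) + E\right) + E = \left(80 + E - 4 E^{2}\right) + E = 80 - 4 E^{2} + 2 E$)
$J{\left(192 \right)} + 37849 = \left(80 - 4 \cdot 192^{2} + 2 \cdot 192\right) + 37849 = \left(80 - 147456 + 384\right) + 37849 = -146992 + 37849 = -109143$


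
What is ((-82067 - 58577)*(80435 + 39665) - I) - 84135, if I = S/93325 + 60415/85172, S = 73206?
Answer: -134264507816028672807/7948676900 ≈ -1.6891e+10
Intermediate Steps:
I = 11873331307/7948676900 (I = 73206/93325 + 60415/85172 = 11873331307/7948676900 ≈ 1.4937)
((-82067 - 58577)*(80435 + 39665) - I) - 84135 = ((-82067 - 58577)*(80435 + 39665) - 1*11873331307/7948676900) - 84135 = (-140644*120100 - 11873331307/7948676900) - 84135 = (-16891344400 - 11873331307/7948676900) - 84135 = -134263839054097691307/7948676900 - 84135 = -134264507816028672807/7948676900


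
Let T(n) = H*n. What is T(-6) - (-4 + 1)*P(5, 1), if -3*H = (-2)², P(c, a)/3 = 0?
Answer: 8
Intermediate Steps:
P(c, a) = 0 (P(c, a) = 3*0 = 0)
H = -4/3 (H = -⅓*(-2)² = -⅓*4 = -4/3 ≈ -1.3333)
T(n) = -4*n/3
T(-6) - (-4 + 1)*P(5, 1) = -4/3*(-6) - (-4 + 1)*0 = 8 - (-3)*0 = 8 - 1*0 = 8 + 0 = 8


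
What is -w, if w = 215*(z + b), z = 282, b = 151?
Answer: -93095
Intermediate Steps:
w = 93095 (w = 215*(282 + 151) = 215*433 = 93095)
-w = -1*93095 = -93095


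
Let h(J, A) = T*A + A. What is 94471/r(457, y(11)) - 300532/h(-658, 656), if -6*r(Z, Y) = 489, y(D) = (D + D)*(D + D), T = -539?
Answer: -16658483865/14381816 ≈ -1158.3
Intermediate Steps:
y(D) = 4*D² (y(D) = (2*D)*(2*D) = 4*D²)
h(J, A) = -538*A (h(J, A) = -539*A + A = -538*A)
r(Z, Y) = -163/2 (r(Z, Y) = -⅙*489 = -163/2)
94471/r(457, y(11)) - 300532/h(-658, 656) = 94471/(-163/2) - 300532/((-538*656)) = 94471*(-2/163) - 300532/(-352928) = -188942/163 - 300532*(-1/352928) = -188942/163 + 75133/88232 = -16658483865/14381816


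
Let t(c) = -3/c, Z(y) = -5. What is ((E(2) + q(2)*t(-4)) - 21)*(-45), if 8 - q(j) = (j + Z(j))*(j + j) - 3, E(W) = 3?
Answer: 135/4 ≈ 33.750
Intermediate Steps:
q(j) = 11 - 2*j*(-5 + j) (q(j) = 8 - ((j - 5)*(j + j) - 3) = 8 - ((-5 + j)*(2*j) - 3) = 8 - (2*j*(-5 + j) - 3) = 8 - (-3 + 2*j*(-5 + j)) = 8 + (3 - 2*j*(-5 + j)) = 11 - 2*j*(-5 + j))
((E(2) + q(2)*t(-4)) - 21)*(-45) = ((3 + (11 - 2*2² + 10*2)*(-3/(-4))) - 21)*(-45) = ((3 + (11 - 2*4 + 20)*(-3*(-¼))) - 21)*(-45) = ((3 + (11 - 8 + 20)*(¾)) - 21)*(-45) = ((3 + 23*(¾)) - 21)*(-45) = ((3 + 69/4) - 21)*(-45) = (81/4 - 21)*(-45) = -¾*(-45) = 135/4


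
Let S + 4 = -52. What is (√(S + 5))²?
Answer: -51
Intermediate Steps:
S = -56 (S = -4 - 52 = -56)
(√(S + 5))² = (√(-56 + 5))² = (√(-51))² = (I*√51)² = -51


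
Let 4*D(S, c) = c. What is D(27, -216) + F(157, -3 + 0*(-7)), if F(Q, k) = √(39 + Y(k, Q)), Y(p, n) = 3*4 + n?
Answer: -54 + 4*√13 ≈ -39.578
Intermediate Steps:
Y(p, n) = 12 + n
D(S, c) = c/4
F(Q, k) = √(51 + Q) (F(Q, k) = √(39 + (12 + Q)) = √(51 + Q))
D(27, -216) + F(157, -3 + 0*(-7)) = (¼)*(-216) + √(51 + 157) = -54 + √208 = -54 + 4*√13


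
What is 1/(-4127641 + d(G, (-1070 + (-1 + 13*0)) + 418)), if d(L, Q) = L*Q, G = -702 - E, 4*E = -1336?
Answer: -1/3887337 ≈ -2.5725e-7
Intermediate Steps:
E = -334 (E = (¼)*(-1336) = -334)
G = -368 (G = -702 - 1*(-334) = -702 + 334 = -368)
1/(-4127641 + d(G, (-1070 + (-1 + 13*0)) + 418)) = 1/(-4127641 - 368*((-1070 + (-1 + 13*0)) + 418)) = 1/(-4127641 - 368*((-1070 + (-1 + 0)) + 418)) = 1/(-4127641 - 368*((-1070 - 1) + 418)) = 1/(-4127641 - 368*(-1071 + 418)) = 1/(-4127641 - 368*(-653)) = 1/(-4127641 + 240304) = 1/(-3887337) = -1/3887337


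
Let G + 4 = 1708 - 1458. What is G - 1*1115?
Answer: -869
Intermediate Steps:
G = 246 (G = -4 + (1708 - 1458) = -4 + 250 = 246)
G - 1*1115 = 246 - 1*1115 = 246 - 1115 = -869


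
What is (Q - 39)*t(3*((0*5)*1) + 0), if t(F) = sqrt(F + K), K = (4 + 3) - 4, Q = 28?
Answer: -11*sqrt(3) ≈ -19.053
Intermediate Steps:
K = 3 (K = 7 - 4 = 3)
t(F) = sqrt(3 + F) (t(F) = sqrt(F + 3) = sqrt(3 + F))
(Q - 39)*t(3*((0*5)*1) + 0) = (28 - 39)*sqrt(3 + (3*((0*5)*1) + 0)) = -11*sqrt(3 + (3*(0*1) + 0)) = -11*sqrt(3 + (3*0 + 0)) = -11*sqrt(3 + (0 + 0)) = -11*sqrt(3 + 0) = -11*sqrt(3)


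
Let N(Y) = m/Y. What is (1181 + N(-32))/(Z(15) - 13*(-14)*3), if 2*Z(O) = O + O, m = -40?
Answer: 4729/2244 ≈ 2.1074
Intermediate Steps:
Z(O) = O (Z(O) = (O + O)/2 = (2*O)/2 = O)
N(Y) = -40/Y
(1181 + N(-32))/(Z(15) - 13*(-14)*3) = (1181 - 40/(-32))/(15 - 13*(-14)*3) = (1181 - 40*(-1/32))/(15 + 182*3) = (1181 + 5/4)/(15 + 546) = (4729/4)/561 = (4729/4)*(1/561) = 4729/2244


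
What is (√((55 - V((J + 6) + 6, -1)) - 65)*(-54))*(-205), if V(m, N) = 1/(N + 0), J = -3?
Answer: 33210*I ≈ 33210.0*I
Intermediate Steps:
V(m, N) = 1/N
(√((55 - V((J + 6) + 6, -1)) - 65)*(-54))*(-205) = (√((55 - 1/(-1)) - 65)*(-54))*(-205) = (√((55 - 1*(-1)) - 65)*(-54))*(-205) = (√((55 + 1) - 65)*(-54))*(-205) = (√(56 - 65)*(-54))*(-205) = (√(-9)*(-54))*(-205) = ((3*I)*(-54))*(-205) = -162*I*(-205) = 33210*I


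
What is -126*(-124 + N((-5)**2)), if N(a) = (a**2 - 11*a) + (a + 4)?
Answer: -32130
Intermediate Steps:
N(a) = 4 + a**2 - 10*a (N(a) = (a**2 - 11*a) + (4 + a) = 4 + a**2 - 10*a)
-126*(-124 + N((-5)**2)) = -126*(-124 + (4 + ((-5)**2)**2 - 10*(-5)**2)) = -126*(-124 + (4 + 25**2 - 10*25)) = -126*(-124 + (4 + 625 - 250)) = -126*(-124 + 379) = -126*255 = -32130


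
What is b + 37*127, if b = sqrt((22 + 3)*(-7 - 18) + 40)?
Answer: 4699 + 3*I*sqrt(65) ≈ 4699.0 + 24.187*I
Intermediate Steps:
b = 3*I*sqrt(65) (b = sqrt(25*(-25) + 40) = sqrt(-625 + 40) = sqrt(-585) = 3*I*sqrt(65) ≈ 24.187*I)
b + 37*127 = 3*I*sqrt(65) + 37*127 = 3*I*sqrt(65) + 4699 = 4699 + 3*I*sqrt(65)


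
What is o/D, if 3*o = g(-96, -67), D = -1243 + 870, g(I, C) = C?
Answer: 67/1119 ≈ 0.059875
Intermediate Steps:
D = -373
o = -67/3 (o = (⅓)*(-67) = -67/3 ≈ -22.333)
o/D = -67/3/(-373) = -67/3*(-1/373) = 67/1119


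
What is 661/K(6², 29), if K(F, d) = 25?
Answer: 661/25 ≈ 26.440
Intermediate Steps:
661/K(6², 29) = 661/25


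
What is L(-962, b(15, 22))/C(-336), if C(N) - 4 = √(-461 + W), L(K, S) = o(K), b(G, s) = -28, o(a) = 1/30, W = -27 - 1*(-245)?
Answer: 2/3885 - 3*I*√3/2590 ≈ 0.0005148 - 0.0020062*I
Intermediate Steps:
W = 218 (W = -27 + 245 = 218)
o(a) = 1/30
L(K, S) = 1/30
C(N) = 4 + 9*I*√3 (C(N) = 4 + √(-461 + 218) = 4 + √(-243) = 4 + 9*I*√3)
L(-962, b(15, 22))/C(-336) = 1/(30*(4 + 9*I*√3))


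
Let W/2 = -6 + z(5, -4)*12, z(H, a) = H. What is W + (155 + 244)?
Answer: 507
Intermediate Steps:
W = 108 (W = 2*(-6 + 5*12) = 2*(-6 + 60) = 2*54 = 108)
W + (155 + 244) = 108 + (155 + 244) = 108 + 399 = 507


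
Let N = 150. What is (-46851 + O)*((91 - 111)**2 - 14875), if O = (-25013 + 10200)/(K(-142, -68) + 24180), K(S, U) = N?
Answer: 1100003155495/1622 ≈ 6.7818e+8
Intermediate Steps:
K(S, U) = 150
O = -14813/24330 (O = (-25013 + 10200)/(150 + 24180) = -14813/24330 ≈ -0.60884)
(-46851 + O)*((91 - 111)**2 - 14875) = (-46851 - 14813/24330)*((91 - 111)**2 - 14875) = -1139899643*((-20)**2 - 14875)/24330 = -1139899643*(400 - 14875)/24330 = -1139899643/24330*(-14475) = 1100003155495/1622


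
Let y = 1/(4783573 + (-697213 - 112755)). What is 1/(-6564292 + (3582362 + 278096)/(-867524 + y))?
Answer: -3447197704019/22628427650845500638 ≈ -1.5234e-7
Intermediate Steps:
y = 1/3973605 (y = 1/(4783573 - 809968) = 1/3973605 ≈ 2.5166e-7)
1/(-6564292 + (3582362 + 278096)/(-867524 + y)) = 1/(-6564292 + (3582362 + 278096)/(-867524 + 1/3973605)) = 1/(-6564292 + 3860458/(-3447197704019/3973605)) = 1/(-6564292 + 3860458*(-3973605/3447197704019)) = 1/(-6564292 - 15339935211090/3447197704019) = 1/(-22628427650845500638/3447197704019) = -3447197704019/22628427650845500638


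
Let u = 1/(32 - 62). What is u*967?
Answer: -967/30 ≈ -32.233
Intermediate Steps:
u = -1/30 (u = 1/(-30) = -1/30 ≈ -0.033333)
u*967 = -1/30*967 = -967/30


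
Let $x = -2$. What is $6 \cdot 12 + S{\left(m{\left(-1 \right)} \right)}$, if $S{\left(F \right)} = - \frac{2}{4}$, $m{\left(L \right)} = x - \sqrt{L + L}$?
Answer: $\frac{143}{2} \approx 71.5$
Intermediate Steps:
$m{\left(L \right)} = -2 - \sqrt{2} \sqrt{L}$ ($m{\left(L \right)} = -2 - \sqrt{L + L} = -2 - \sqrt{2 L} = -2 - \sqrt{2} \sqrt{L}$)
$S{\left(F \right)} = - \frac{1}{2}$ ($S{\left(F \right)} = - \frac{2}{4} = \left(-1\right) \frac{1}{2} = - \frac{1}{2}$)
$6 \cdot 12 + S{\left(m{\left(-1 \right)} \right)} = 6 \cdot 12 - \frac{1}{2} = 72 - \frac{1}{2} = \frac{143}{2}$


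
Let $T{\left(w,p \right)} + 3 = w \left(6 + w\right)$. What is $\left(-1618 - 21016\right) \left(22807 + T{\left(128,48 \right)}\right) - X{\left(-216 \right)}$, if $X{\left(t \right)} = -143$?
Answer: $-904363961$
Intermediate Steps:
$T{\left(w,p \right)} = -3 + w \left(6 + w\right)$
$\left(-1618 - 21016\right) \left(22807 + T{\left(128,48 \right)}\right) - X{\left(-216 \right)} = \left(-1618 - 21016\right) \left(22807 + \left(-3 + 128^{2} + 6 \cdot 128\right)\right) - -143 = - 22634 \left(22807 + \left(-3 + 16384 + 768\right)\right) + 143 = - 22634 \left(22807 + 17149\right) + 143 = \left(-22634\right) 39956 + 143 = -904364104 + 143 = -904363961$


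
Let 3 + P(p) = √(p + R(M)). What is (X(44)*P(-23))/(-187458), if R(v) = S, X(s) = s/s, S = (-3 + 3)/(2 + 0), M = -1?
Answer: 1/62486 - I*√23/187458 ≈ 1.6004e-5 - 2.5583e-5*I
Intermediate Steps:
S = 0 (S = 0/2 = 0*(½) = 0)
X(s) = 1
R(v) = 0
P(p) = -3 + √p (P(p) = -3 + √(p + 0) = -3 + √p)
(X(44)*P(-23))/(-187458) = (1*(-3 + √(-23)))/(-187458) = (1*(-3 + I*√23))*(-1/187458) = (-3 + I*√23)*(-1/187458) = 1/62486 - I*√23/187458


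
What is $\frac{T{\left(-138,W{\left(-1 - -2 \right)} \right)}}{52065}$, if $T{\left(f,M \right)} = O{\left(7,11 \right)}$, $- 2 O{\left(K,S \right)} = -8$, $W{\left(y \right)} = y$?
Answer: $\frac{4}{52065} \approx 7.6827 \cdot 10^{-5}$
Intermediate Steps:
$O{\left(K,S \right)} = 4$ ($O{\left(K,S \right)} = \left(- \frac{1}{2}\right) \left(-8\right) = 4$)
$T{\left(f,M \right)} = 4$
$\frac{T{\left(-138,W{\left(-1 - -2 \right)} \right)}}{52065} = \frac{4}{52065}$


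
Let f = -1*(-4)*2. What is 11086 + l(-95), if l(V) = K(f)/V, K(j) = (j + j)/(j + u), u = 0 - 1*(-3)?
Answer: 11584854/1045 ≈ 11086.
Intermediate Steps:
u = 3 (u = 0 + 3 = 3)
f = 8 (f = 4*2 = 8)
K(j) = 2*j/(3 + j) (K(j) = (j + j)/(j + 3) = (2*j)/(3 + j) = 2*j/(3 + j))
l(V) = 16/(11*V) (l(V) = (2*8/(3 + 8))/V = (2*8/11)/V = (2*8*(1/11))/V = 16/(11*V))
11086 + l(-95) = 11086 + (16/11)/(-95) = 11086 + (16/11)*(-1/95) = 11086 - 16/1045 = 11584854/1045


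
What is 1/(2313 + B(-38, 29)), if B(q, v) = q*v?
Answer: 1/1211 ≈ 0.00082576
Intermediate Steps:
1/(2313 + B(-38, 29)) = 1/(2313 - 38*29) = 1/(2313 - 1102) = 1/1211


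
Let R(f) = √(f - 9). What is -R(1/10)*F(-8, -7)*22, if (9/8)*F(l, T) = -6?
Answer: 176*I*√890/15 ≈ 350.04*I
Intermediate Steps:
R(f) = √(-9 + f)
F(l, T) = -16/3 (F(l, T) = (8/9)*(-6) = -16/3)
-R(1/10)*F(-8, -7)*22 = -√(-9 + 1/10)*(-16/3)*22 = -√(-9 + ⅒)*(-16/3)*22 = -√(-89/10)*(-16/3)*22 = -(I*√890/10)*(-16/3)*22 = -(-8*I*√890/15)*22 = -(-176)*I*√890/15 = 176*I*√890/15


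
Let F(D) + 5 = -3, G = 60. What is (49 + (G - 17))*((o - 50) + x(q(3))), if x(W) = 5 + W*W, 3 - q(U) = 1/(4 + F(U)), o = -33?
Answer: -24817/4 ≈ -6204.3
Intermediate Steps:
F(D) = -8 (F(D) = -5 - 3 = -8)
q(U) = 13/4 (q(U) = 3 - 1/(4 - 8) = 3 - 1/(-4) = 3 - 1*(-1/4) = 3 + 1/4 = 13/4)
x(W) = 5 + W**2
(49 + (G - 17))*((o - 50) + x(q(3))) = (49 + (60 - 17))*((-33 - 50) + (5 + (13/4)**2)) = (49 + 43)*(-83 + (5 + 169/16)) = 92*(-83 + 249/16) = 92*(-1079/16) = -24817/4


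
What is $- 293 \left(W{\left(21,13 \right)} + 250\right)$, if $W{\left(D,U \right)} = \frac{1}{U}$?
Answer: $- \frac{952543}{13} \approx -73273.0$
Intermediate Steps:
$- 293 \left(W{\left(21,13 \right)} + 250\right) = - 293 \left(\frac{1}{13} + 250\right) = \left(-293\right) \frac{3251}{13} = - \frac{952543}{13}$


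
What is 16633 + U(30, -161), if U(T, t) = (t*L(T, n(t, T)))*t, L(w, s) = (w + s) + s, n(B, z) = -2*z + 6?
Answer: -2005205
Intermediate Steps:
n(B, z) = 6 - 2*z
L(w, s) = w + 2*s (L(w, s) = (s + w) + s = w + 2*s)
U(T, t) = t²*(12 - 3*T) (U(T, t) = (t*(T + 2*(6 - 2*T)))*t = (t*(T + (12 - 4*T)))*t = (t*(12 - 3*T))*t = t²*(12 - 3*T))
16633 + U(30, -161) = 16633 + 3*(-161)²*(4 - 1*30) = 16633 + 3*25921*(4 - 30) = 16633 + 3*25921*(-26) = 16633 - 2021838 = -2005205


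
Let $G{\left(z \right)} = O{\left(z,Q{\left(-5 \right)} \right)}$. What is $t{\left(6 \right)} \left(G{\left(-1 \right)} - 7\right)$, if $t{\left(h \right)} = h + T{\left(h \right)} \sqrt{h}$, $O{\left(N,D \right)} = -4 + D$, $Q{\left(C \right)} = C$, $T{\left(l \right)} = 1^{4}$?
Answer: $-96 - 16 \sqrt{6} \approx -135.19$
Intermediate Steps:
$T{\left(l \right)} = 1$
$G{\left(z \right)} = -9$ ($G{\left(z \right)} = -4 - 5 = -9$)
$t{\left(h \right)} = h + \sqrt{h}$ ($t{\left(h \right)} = h + 1 \sqrt{h} = h + \sqrt{h}$)
$t{\left(6 \right)} \left(G{\left(-1 \right)} - 7\right) = \left(6 + \sqrt{6}\right) \left(-9 - 7\right) = \left(6 + \sqrt{6}\right) \left(-16\right) = -96 - 16 \sqrt{6}$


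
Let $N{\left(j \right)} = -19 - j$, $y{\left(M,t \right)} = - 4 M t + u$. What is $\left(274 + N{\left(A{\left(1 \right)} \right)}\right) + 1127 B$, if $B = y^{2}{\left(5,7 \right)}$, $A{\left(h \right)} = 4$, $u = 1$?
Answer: $21775018$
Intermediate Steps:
$y{\left(M,t \right)} = 1 - 4 M t$ ($y{\left(M,t \right)} = - 4 M t + 1 = 1 - 4 M t$)
$B = 19321$ ($B = \left(1 - 20 \cdot 7\right)^{2} = \left(1 - 140\right)^{2} = \left(-139\right)^{2} = 19321$)
$\left(274 + N{\left(A{\left(1 \right)} \right)}\right) + 1127 B = \left(274 - 23\right) + 1127 \cdot 19321 = \left(274 - 23\right) + 21774767 = 251 + 21774767 = 21775018$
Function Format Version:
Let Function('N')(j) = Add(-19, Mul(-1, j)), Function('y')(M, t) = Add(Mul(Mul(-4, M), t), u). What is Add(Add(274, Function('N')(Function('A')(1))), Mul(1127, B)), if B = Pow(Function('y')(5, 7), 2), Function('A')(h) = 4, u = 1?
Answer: 21775018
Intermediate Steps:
Function('y')(M, t) = Add(1, Mul(-4, M, t)) (Function('y')(M, t) = Add(Mul(Mul(-4, M), t), 1) = Add(Mul(-4, M, t), 1) = Add(1, Mul(-4, M, t)))
B = 19321 (B = Pow(Add(1, Mul(-4, 5, 7)), 2) = Pow(Add(1, -140), 2) = Pow(-139, 2) = 19321)
Add(Add(274, Function('N')(Function('A')(1))), Mul(1127, B)) = Add(Add(274, Add(-19, Mul(-1, 4))), Mul(1127, 19321)) = Add(Add(274, Add(-19, -4)), 21774767) = Add(Add(274, -23), 21774767) = Add(251, 21774767) = 21775018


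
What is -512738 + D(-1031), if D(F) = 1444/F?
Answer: -528634322/1031 ≈ -5.1274e+5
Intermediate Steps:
-512738 + D(-1031) = -512738 + 1444/(-1031) = -512738 + 1444*(-1/1031) = -512738 - 1444/1031 = -528634322/1031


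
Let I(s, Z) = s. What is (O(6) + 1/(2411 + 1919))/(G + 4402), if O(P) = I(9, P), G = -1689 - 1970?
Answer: 38971/3217190 ≈ 0.012113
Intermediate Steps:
G = -3659
O(P) = 9
(O(6) + 1/(2411 + 1919))/(G + 4402) = (9 + 1/(2411 + 1919))/(-3659 + 4402) = (9 + 1/4330)/743 = (9 + 1/4330)*(1/743) = (38971/4330)*(1/743) = 38971/3217190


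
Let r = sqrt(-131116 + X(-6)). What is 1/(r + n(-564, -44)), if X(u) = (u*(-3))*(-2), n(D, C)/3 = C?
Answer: -33/37144 - I*sqrt(8197)/37144 ≈ -0.00088843 - 0.0024375*I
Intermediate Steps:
n(D, C) = 3*C
X(u) = 6*u (X(u) = -3*u*(-2) = 6*u)
r = 4*I*sqrt(8197) (r = sqrt(-131116 + 6*(-6)) = sqrt(-131116 - 36) = sqrt(-131152) = 4*I*sqrt(8197) ≈ 362.15*I)
1/(r + n(-564, -44)) = 1/(4*I*sqrt(8197) + 3*(-44)) = 1/(4*I*sqrt(8197) - 132) = 1/(-132 + 4*I*sqrt(8197))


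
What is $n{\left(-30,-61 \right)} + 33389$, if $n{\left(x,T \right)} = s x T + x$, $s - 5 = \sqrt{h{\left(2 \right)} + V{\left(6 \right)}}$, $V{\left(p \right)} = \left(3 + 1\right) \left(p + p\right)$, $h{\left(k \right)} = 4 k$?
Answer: $42509 + 3660 \sqrt{14} \approx 56203.0$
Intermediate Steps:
$V{\left(p \right)} = 8 p$ ($V{\left(p \right)} = 4 \cdot 2 p = 8 p$)
$s = 5 + 2 \sqrt{14}$ ($s = 5 + \sqrt{4 \cdot 2 + 8 \cdot 6} = 5 + \sqrt{8 + 48} = 5 + \sqrt{56} = 5 + 2 \sqrt{14} \approx 12.483$)
$n{\left(x,T \right)} = x + T x \left(5 + 2 \sqrt{14}\right)$ ($n{\left(x,T \right)} = \left(5 + 2 \sqrt{14}\right) x T + x = x \left(5 + 2 \sqrt{14}\right) T + x = T x \left(5 + 2 \sqrt{14}\right) + x = x + T x \left(5 + 2 \sqrt{14}\right)$)
$n{\left(-30,-61 \right)} + 33389 = - 30 \left(1 - 61 \left(5 + 2 \sqrt{14}\right)\right) + 33389 = - 30 \left(1 - \left(305 + 122 \sqrt{14}\right)\right) + 33389 = - 30 \left(-304 - 122 \sqrt{14}\right) + 33389 = \left(9120 + 3660 \sqrt{14}\right) + 33389 = 42509 + 3660 \sqrt{14}$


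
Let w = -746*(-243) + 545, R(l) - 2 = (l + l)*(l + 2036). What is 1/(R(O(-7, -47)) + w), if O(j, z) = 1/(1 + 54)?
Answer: 3025/550244587 ≈ 5.4976e-6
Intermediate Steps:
O(j, z) = 1/55
R(l) = 2 + 2*l*(2036 + l) (R(l) = 2 + (l + l)*(l + 2036) = 2 + (2*l)*(2036 + l) = 2 + 2*l*(2036 + l))
w = 181823 (w = 181278 + 545 = 181823)
1/(R(O(-7, -47)) + w) = 1/((2 + 2*(1/55)**2 + 4072*(1/55)) + 181823) = 1/((2 + 2*(1/3025) + 4072/55) + 181823) = 1/((2 + 2/3025 + 4072/55) + 181823) = 1/(230012/3025 + 181823) = 1/(550244587/3025) = 3025/550244587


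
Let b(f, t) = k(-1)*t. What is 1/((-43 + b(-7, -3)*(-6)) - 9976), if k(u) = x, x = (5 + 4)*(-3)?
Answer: -1/10505 ≈ -9.5193e-5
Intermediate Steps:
x = -27 (x = 9*(-3) = -27)
k(u) = -27
b(f, t) = -27*t
1/((-43 + b(-7, -3)*(-6)) - 9976) = 1/((-43 - 27*(-3)*(-6)) - 9976) = 1/((-43 + 81*(-6)) - 9976) = 1/((-43 - 486) - 9976) = 1/(-529 - 9976) = 1/(-10505) = -1/10505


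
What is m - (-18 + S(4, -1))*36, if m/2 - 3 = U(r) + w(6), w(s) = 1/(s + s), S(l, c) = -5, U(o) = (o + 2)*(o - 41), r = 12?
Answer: 133/6 ≈ 22.167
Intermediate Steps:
U(o) = (-41 + o)*(2 + o) (U(o) = (2 + o)*(-41 + o) = (-41 + o)*(2 + o))
w(s) = 1/(2*s)
m = -4835/6 (m = 6 + 2*((-82 + 12² - 39*12) + (½)/6) = 6 + 2*((-82 + 144 - 468) + (½)*(⅙)) = 6 + 2*(-406 + 1/12) = 6 + 2*(-4871/12) = 6 - 4871/6 = -4835/6 ≈ -805.83)
m - (-18 + S(4, -1))*36 = -4835/6 - (-18 - 5)*36 = -4835/6 - (-23)*36 = -4835/6 - 1*(-828) = -4835/6 + 828 = 133/6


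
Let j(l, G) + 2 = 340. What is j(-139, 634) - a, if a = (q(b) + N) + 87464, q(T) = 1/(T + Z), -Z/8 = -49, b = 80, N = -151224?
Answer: 30254255/472 ≈ 64098.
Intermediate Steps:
Z = 392 (Z = -8*(-49) = 392)
j(l, G) = 338 (j(l, G) = -2 + 340 = 338)
q(T) = 1/(392 + T) (q(T) = 1/(T + 392) = 1/(392 + T))
a = -30094719/472 (a = (1/(392 + 80) - 151224) + 87464 = (1/472 - 151224) + 87464 = -71377727/472 + 87464 = -30094719/472 ≈ -63760.)
j(-139, 634) - a = 338 - 1*(-30094719/472) = 338 + 30094719/472 = 30254255/472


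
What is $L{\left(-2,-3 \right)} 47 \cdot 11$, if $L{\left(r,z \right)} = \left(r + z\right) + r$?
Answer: $-3619$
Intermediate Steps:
$L{\left(r,z \right)} = z + 2 r$
$L{\left(-2,-3 \right)} 47 \cdot 11 = \left(-3 + 2 \left(-2\right)\right) 47 \cdot 11 = \left(-3 - 4\right) 47 \cdot 11 = \left(-7\right) 47 \cdot 11 = \left(-329\right) 11 = -3619$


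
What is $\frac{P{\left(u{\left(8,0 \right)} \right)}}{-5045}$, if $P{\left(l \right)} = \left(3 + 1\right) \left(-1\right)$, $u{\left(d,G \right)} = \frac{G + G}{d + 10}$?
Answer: $\frac{4}{5045} \approx 0.00079286$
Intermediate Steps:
$u{\left(d,G \right)} = \frac{2 G}{10 + d}$
$P{\left(l \right)} = -4$ ($P{\left(l \right)} = 4 \left(-1\right) = -4$)
$\frac{P{\left(u{\left(8,0 \right)} \right)}}{-5045} = - \frac{4}{-5045} = \left(-4\right) \left(- \frac{1}{5045}\right) = \frac{4}{5045}$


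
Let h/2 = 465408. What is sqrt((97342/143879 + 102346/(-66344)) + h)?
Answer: 3*sqrt(588977995699895056634695)/2386377094 ≈ 964.79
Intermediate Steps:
h = 930816 (h = 2*465408 = 930816)
sqrt((97342/143879 + 102346/(-66344)) + h) = sqrt((97342/143879 + 102346/(-66344)) + 930816) = sqrt((97342*(1/143879) + 102346*(-1/66344)) + 930816) = sqrt((97342/143879 - 51173/33172) + 930816) = sqrt(-4133691243/4772754188 + 930816) = sqrt(4442551828566165/4772754188) = 3*sqrt(588977995699895056634695)/2386377094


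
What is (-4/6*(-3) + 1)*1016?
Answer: 3048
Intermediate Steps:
(-4/6*(-3) + 1)*1016 = (-4*⅙*(-3) + 1)*1016 = (-⅔*(-3) + 1)*1016 = (2 + 1)*1016 = 3*1016 = 3048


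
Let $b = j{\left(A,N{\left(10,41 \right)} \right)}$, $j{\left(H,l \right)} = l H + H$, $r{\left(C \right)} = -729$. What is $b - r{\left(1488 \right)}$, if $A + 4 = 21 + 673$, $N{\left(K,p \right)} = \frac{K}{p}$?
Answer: $\frac{65079}{41} \approx 1587.3$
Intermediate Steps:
$A = 690$ ($A = -4 + \left(21 + 673\right) = -4 + 694 = 690$)
$j{\left(H,l \right)} = H + H l$ ($j{\left(H,l \right)} = H l + H = H + H l$)
$b = \frac{35190}{41}$ ($b = 690 \left(1 + \frac{10}{41}\right) = 690 \cdot \frac{51}{41} = \frac{35190}{41} \approx 858.29$)
$b - r{\left(1488 \right)} = \frac{35190}{41} - -729 = \frac{35190}{41} + 729 = \frac{65079}{41}$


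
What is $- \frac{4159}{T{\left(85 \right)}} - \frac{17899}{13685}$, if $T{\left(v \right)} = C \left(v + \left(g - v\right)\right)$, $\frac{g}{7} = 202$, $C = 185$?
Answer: $- \frac{27080659}{20456338} \approx -1.3238$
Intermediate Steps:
$g = 1414$ ($g = 7 \cdot 202 = 1414$)
$T{\left(v \right)} = 261590$ ($T{\left(v \right)} = 185 \left(v - \left(-1414 + v\right)\right) = 185 \cdot 1414 = 261590$)
$- \frac{4159}{T{\left(85 \right)}} - \frac{17899}{13685} = - \frac{4159}{261590} - \frac{17899}{13685} = \left(-4159\right) \frac{1}{261590} - \frac{2557}{1955} = - \frac{4159}{261590} - \frac{2557}{1955} = - \frac{27080659}{20456338}$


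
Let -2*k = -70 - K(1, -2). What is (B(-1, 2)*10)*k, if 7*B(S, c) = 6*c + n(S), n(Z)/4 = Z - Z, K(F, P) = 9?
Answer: 4740/7 ≈ 677.14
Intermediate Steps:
n(Z) = 0 (n(Z) = 4*(Z - Z) = 4*0 = 0)
B(S, c) = 6*c/7 (B(S, c) = (6*c + 0)/7 = (6*c)/7 = 6*c/7)
k = 79/2 (k = -(-70 - 1*9)/2 = -(-70 - 9)/2 = -½*(-79) = 79/2 ≈ 39.500)
(B(-1, 2)*10)*k = (((6/7)*2)*10)*(79/2) = ((12/7)*10)*(79/2) = (120/7)*(79/2) = 4740/7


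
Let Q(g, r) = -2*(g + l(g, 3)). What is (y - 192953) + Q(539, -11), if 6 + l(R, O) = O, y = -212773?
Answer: -406798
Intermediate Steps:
l(R, O) = -6 + O
Q(g, r) = 6 - 2*g (Q(g, r) = -2*(g + (-6 + 3)) = -2*(g - 3) = -2*(-3 + g) = 6 - 2*g)
(y - 192953) + Q(539, -11) = (-212773 - 192953) + (6 - 2*539) = -405726 + (6 - 1078) = -405726 - 1072 = -406798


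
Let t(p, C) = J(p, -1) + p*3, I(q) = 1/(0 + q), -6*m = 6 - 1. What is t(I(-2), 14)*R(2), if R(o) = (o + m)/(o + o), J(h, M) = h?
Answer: -7/12 ≈ -0.58333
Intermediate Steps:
m = -5/6 (m = -(6 - 1)/6 = -1/6*5 = -5/6 ≈ -0.83333)
I(q) = 1/q
t(p, C) = 4*p (t(p, C) = p + p*3 = p + 3*p = 4*p)
R(o) = (-5/6 + o)/(2*o) (R(o) = (o - 5/6)/(o + o) = (-5/6 + o)/((2*o)) = (-5/6 + o)*(1/(2*o)) = (-5/6 + o)/(2*o))
t(I(-2), 14)*R(2) = (4/(-2))*((1/12)*(-5 + 6*2)/2) = (4*(-1/2))*((1/12)*(1/2)*(-5 + 12)) = -7/(6*2) = -2*7/24 = -7/12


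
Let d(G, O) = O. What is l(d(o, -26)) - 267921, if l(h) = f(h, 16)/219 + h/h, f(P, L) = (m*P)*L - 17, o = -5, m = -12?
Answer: -58669505/219 ≈ -2.6790e+5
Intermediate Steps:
f(P, L) = -17 - 12*L*P (f(P, L) = (-12*P)*L - 17 = -12*L*P - 17 = -17 - 12*L*P)
l(h) = 202/219 - 64*h/73 (l(h) = (-17 - 12*16*h)/219 + h/h = (-17 - 192*h)*(1/219) + 1 = (-17/219 - 64*h/73) + 1 = 202/219 - 64*h/73)
l(d(o, -26)) - 267921 = (202/219 - 64/73*(-26)) - 267921 = (202/219 + 1664/73) - 267921 = 5194/219 - 267921 = -58669505/219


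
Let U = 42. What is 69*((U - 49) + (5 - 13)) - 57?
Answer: -1092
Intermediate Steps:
69*((U - 49) + (5 - 13)) - 57 = 69*((42 - 49) + (5 - 13)) - 57 = 69*(-7 - 8) - 57 = 69*(-15) - 57 = -1035 - 57 = -1092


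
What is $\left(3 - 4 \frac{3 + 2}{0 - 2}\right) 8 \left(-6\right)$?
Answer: $-624$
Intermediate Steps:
$\left(3 - 4 \frac{3 + 2}{0 - 2}\right) 8 \left(-6\right) = \left(3 - 4 \frac{5}{-2}\right) 8 \left(-6\right) = \left(3 - 4 \cdot 5 \left(- \frac{1}{2}\right)\right) 8 \left(-6\right) = \left(3 - -10\right) 8 \left(-6\right) = \left(3 + 10\right) 8 \left(-6\right) = 13 \cdot 8 \left(-6\right) = 104 \left(-6\right) = -624$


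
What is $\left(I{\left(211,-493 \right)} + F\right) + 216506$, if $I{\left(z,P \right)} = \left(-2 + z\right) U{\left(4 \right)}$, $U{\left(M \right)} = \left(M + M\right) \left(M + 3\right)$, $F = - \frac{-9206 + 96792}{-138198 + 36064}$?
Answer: $\frac{11654043863}{51067} \approx 2.2821 \cdot 10^{5}$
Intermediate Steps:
$F = \frac{43793}{51067}$ ($F = - \frac{87586}{-102134} = - \frac{87586 \left(-1\right)}{102134} = \left(-1\right) \left(- \frac{43793}{51067}\right) = \frac{43793}{51067} \approx 0.85756$)
$U{\left(M \right)} = 2 M \left(3 + M\right)$
$I{\left(z,P \right)} = -112 + 56 z$ ($I{\left(z,P \right)} = \left(-2 + z\right) 2 \cdot 4 \left(3 + 4\right) = \left(-2 + z\right) 2 \cdot 4 \cdot 7 = \left(-2 + z\right) 56 = -112 + 56 z$)
$\left(I{\left(211,-493 \right)} + F\right) + 216506 = \left(\left(-112 + 56 \cdot 211\right) + \frac{43793}{51067}\right) + 216506 = \left(\left(-112 + 11816\right) + \frac{43793}{51067}\right) + 216506 = \left(11704 + \frac{43793}{51067}\right) + 216506 = \frac{597731961}{51067} + 216506 = \frac{11654043863}{51067}$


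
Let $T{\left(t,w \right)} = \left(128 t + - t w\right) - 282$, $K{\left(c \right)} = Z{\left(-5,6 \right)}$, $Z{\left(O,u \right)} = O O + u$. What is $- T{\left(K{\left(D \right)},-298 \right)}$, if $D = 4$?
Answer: $-12924$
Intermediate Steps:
$Z{\left(O,u \right)} = u + O^{2}$ ($Z{\left(O,u \right)} = O^{2} + u = u + O^{2}$)
$K{\left(c \right)} = 31$ ($K{\left(c \right)} = 6 + \left(-5\right)^{2} = 6 + 25 = 31$)
$T{\left(t,w \right)} = -282 + 128 t - t w$ ($T{\left(t,w \right)} = \left(128 t - t w\right) - 282 = -282 + 128 t - t w$)
$- T{\left(K{\left(D \right)},-298 \right)} = - (-282 + 128 \cdot 31 - 31 \left(-298\right)) = - (-282 + 3968 + 9238) = \left(-1\right) 12924 = -12924$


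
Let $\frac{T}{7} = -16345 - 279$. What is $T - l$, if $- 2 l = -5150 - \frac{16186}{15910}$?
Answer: $- \frac{1892391223}{15910} \approx -1.1894 \cdot 10^{5}$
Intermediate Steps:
$l = \frac{40976343}{15910}$ ($l = - \frac{-5150 - \frac{16186}{15910}}{2} = - \frac{-5150 - \frac{8093}{7955}}{2} = \left(- \frac{1}{2}\right) \left(- \frac{40976343}{7955}\right) = \frac{40976343}{15910} \approx 2575.5$)
$T = -116368$ ($T = 7 \left(-16345 - 279\right) = 7 \left(-16624\right) = -116368$)
$T - l = -116368 - \frac{40976343}{15910} = - \frac{1892391223}{15910}$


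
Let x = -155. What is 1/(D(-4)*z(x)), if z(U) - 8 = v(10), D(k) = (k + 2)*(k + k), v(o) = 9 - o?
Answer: 1/112 ≈ 0.0089286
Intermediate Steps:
D(k) = 2*k*(2 + k) (D(k) = (2 + k)*(2*k) = 2*k*(2 + k))
z(U) = 7 (z(U) = 8 + (9 - 1*10) = 8 + (9 - 10) = 8 - 1 = 7)
1/(D(-4)*z(x)) = 1/((2*(-4)*(2 - 4))*7) = 1/((2*(-4)*(-2))*7) = 1/(16*7) = 1/112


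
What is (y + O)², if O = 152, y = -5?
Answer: 21609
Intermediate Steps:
(y + O)² = (-5 + 152)² = 147² = 21609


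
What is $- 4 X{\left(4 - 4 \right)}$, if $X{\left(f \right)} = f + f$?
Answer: $0$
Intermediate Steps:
$X{\left(f \right)} = 2 f$
$- 4 X{\left(4 - 4 \right)} = - 4 \cdot 2 \left(4 - 4\right) = - 4 \cdot 2 \cdot 0 = \left(-4\right) 0 = 0$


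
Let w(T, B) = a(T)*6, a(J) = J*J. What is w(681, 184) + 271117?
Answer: 3053683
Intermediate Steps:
a(J) = J²
w(T, B) = 6*T² (w(T, B) = T²*6 = 6*T²)
w(681, 184) + 271117 = 6*681² + 271117 = 6*463761 + 271117 = 2782566 + 271117 = 3053683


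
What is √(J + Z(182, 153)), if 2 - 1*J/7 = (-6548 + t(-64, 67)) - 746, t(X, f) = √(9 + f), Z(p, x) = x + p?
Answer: √(51407 - 14*√19) ≈ 226.60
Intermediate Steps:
Z(p, x) = p + x
J = 51072 - 14*√19 (J = 14 - 7*((-6548 + √(9 + 67)) - 746) = 14 - 7*((-6548 + √76) - 746) = 14 - 7*((-6548 + 2*√19) - 746) = 14 - 7*(-7294 + 2*√19) = 14 + (51058 - 14*√19) = 51072 - 14*√19 ≈ 51011.)
√(J + Z(182, 153)) = √((51072 - 14*√19) + (182 + 153)) = √((51072 - 14*√19) + 335) = √(51407 - 14*√19)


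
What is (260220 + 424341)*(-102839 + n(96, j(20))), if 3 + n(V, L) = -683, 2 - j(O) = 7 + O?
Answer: -70869177525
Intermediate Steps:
j(O) = -5 - O (j(O) = 2 - (7 + O) = 2 + (-7 - O) = -5 - O)
n(V, L) = -686 (n(V, L) = -3 - 683 = -686)
(260220 + 424341)*(-102839 + n(96, j(20))) = (260220 + 424341)*(-102839 - 686) = 684561*(-103525) = -70869177525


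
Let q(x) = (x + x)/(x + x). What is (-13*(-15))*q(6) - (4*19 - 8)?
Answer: 127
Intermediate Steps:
q(x) = 1 (q(x) = (2*x)/((2*x)) = (2*x)*(1/(2*x)) = 1)
(-13*(-15))*q(6) - (4*19 - 8) = -13*(-15)*1 - (4*19 - 8) = 195*1 - (76 - 8) = 195 - 1*68 = 195 - 68 = 127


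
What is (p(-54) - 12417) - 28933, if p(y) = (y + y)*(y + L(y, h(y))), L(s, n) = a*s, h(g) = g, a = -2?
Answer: -47182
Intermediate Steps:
L(s, n) = -2*s
p(y) = -2*y² (p(y) = (y + y)*(y - 2*y) = (2*y)*(-y) = -2*y²)
(p(-54) - 12417) - 28933 = (-2*(-54)² - 12417) - 28933 = (-2*2916 - 12417) - 28933 = (-5832 - 12417) - 28933 = -18249 - 28933 = -47182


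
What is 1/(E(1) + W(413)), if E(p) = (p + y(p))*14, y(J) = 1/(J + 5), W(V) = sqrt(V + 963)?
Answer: -147/9983 + 36*sqrt(86)/9983 ≈ 0.018717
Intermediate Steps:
W(V) = sqrt(963 + V)
y(J) = 1/(5 + J)
E(p) = 14*p + 14/(5 + p) (E(p) = (p + 1/(5 + p))*14 = 14*p + 14/(5 + p))
1/(E(1) + W(413)) = 1/(14*(1 + 1*(5 + 1))/(5 + 1) + sqrt(963 + 413)) = 1/(14*(1 + 1*6)/6 + sqrt(1376)) = 1/(14*(1/6)*(1 + 6) + 4*sqrt(86)) = 1/(14*(1/6)*7 + 4*sqrt(86)) = 1/(49/3 + 4*sqrt(86))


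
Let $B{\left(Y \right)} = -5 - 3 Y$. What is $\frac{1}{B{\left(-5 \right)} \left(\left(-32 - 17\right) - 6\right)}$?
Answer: $- \frac{1}{550} \approx -0.0018182$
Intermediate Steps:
$\frac{1}{B{\left(-5 \right)} \left(\left(-32 - 17\right) - 6\right)} = \frac{1}{\left(-5 - -15\right) \left(\left(-32 - 17\right) - 6\right)} = \frac{1}{\left(-5 + 15\right) \left(\left(-32 - 17\right) - 6\right)} = \frac{1}{10 \left(-49 - 6\right)} = \frac{1}{10 \left(-55\right)} = \frac{1}{-550} = - \frac{1}{550}$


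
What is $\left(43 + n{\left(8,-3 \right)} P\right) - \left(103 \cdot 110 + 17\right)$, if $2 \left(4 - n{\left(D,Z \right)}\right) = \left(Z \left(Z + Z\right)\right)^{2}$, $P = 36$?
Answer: $-16992$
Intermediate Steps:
$n{\left(D,Z \right)} = 4 - 2 Z^{4}$ ($n{\left(D,Z \right)} = 4 - \frac{\left(Z \left(Z + Z\right)\right)^{2}}{2} = 4 - \frac{\left(Z 2 Z\right)^{2}}{2} = 4 - \frac{\left(2 Z^{2}\right)^{2}}{2} = 4 - \frac{4 Z^{4}}{2} = 4 - 2 Z^{4}$)
$\left(43 + n{\left(8,-3 \right)} P\right) - \left(103 \cdot 110 + 17\right) = \left(43 + \left(4 - 2 \left(-3\right)^{4}\right) 36\right) - \left(103 \cdot 110 + 17\right) = \left(43 + \left(4 - 162\right) 36\right) - \left(11330 + 17\right) = \left(43 + \left(4 - 162\right) 36\right) - 11347 = \left(43 - 5688\right) - 11347 = -5645 - 11347 = -16992$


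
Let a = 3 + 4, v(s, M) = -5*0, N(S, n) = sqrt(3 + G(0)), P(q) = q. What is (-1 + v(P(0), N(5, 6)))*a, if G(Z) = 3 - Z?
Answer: -7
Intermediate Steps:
N(S, n) = sqrt(6) (N(S, n) = sqrt(3 + (3 - 1*0)) = sqrt(3 + (3 + 0)) = sqrt(3 + 3) = sqrt(6))
v(s, M) = 0
a = 7
(-1 + v(P(0), N(5, 6)))*a = (-1 + 0)*7 = -1*7 = -7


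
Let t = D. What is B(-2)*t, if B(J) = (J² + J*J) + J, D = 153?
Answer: 918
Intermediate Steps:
B(J) = J + 2*J² (B(J) = (J² + J²) + J = 2*J² + J = J + 2*J²)
t = 153
B(-2)*t = -2*(1 + 2*(-2))*153 = -2*(1 - 4)*153 = -2*(-3)*153 = 6*153 = 918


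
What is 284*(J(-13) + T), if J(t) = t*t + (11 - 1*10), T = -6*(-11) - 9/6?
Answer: 66598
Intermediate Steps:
T = 129/2 (T = 66 - 9*1/6 = 66 - 3/2 = 129/2 ≈ 64.500)
J(t) = 1 + t**2 (J(t) = t**2 + (11 - 10) = t**2 + 1 = 1 + t**2)
284*(J(-13) + T) = 284*((1 + (-13)**2) + 129/2) = 284*((1 + 169) + 129/2) = 284*(170 + 129/2) = 284*(469/2) = 66598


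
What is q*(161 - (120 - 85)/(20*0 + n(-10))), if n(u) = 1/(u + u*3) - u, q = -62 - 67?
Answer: -386011/19 ≈ -20316.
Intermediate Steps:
q = -129
n(u) = -u + 1/(4*u) (n(u) = 1/(u + 3*u) - u = 1/(4*u) - u = -u + 1/(4*u))
q*(161 - (120 - 85)/(20*0 + n(-10))) = -129*(161 - (120 - 85)/(20*0 + (-1*(-10) + (¼)/(-10)))) = -129*(161 - 35/(0 + (10 + (¼)*(-⅒)))) = -129*(161 - 35/(0 + (10 - 1/40))) = -129*(161 - 35/(0 + 399/40)) = -129*(161 - 35/399/40) = -129*(161 - 35*40/399) = -129*(161 - 1*200/57) = -129*(161 - 200/57) = -129*8977/57 = -386011/19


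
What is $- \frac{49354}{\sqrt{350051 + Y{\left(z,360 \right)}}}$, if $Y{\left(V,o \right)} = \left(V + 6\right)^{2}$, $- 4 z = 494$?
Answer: $- \frac{98708 \sqrt{1455429}}{1455429} \approx -81.819$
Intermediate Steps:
$z = - \frac{247}{2}$ ($z = \left(- \frac{1}{4}\right) 494 = - \frac{247}{2} \approx -123.5$)
$Y{\left(V,o \right)} = \left(6 + V\right)^{2}$
$- \frac{49354}{\sqrt{350051 + Y{\left(z,360 \right)}}} = - \frac{49354}{\sqrt{350051 + \left(6 - \frac{247}{2}\right)^{2}}} = - \frac{49354}{\sqrt{350051 + \left(- \frac{235}{2}\right)^{2}}} = - \frac{49354}{\sqrt{350051 + \frac{55225}{4}}} = - \frac{49354}{\sqrt{\frac{1455429}{4}}} = - \frac{49354}{\frac{1}{2} \sqrt{1455429}} = - 49354 \frac{2 \sqrt{1455429}}{1455429} = - \frac{98708 \sqrt{1455429}}{1455429}$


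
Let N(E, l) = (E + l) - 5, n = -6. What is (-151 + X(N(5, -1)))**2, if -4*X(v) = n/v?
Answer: 93025/4 ≈ 23256.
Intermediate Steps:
N(E, l) = -5 + E + l
X(v) = 3/(2*v) (X(v) = -(-3)/(2*v) = 3/(2*v))
(-151 + X(N(5, -1)))**2 = (-151 + 3/(2*(-5 + 5 - 1)))**2 = (-151 + (3/2)/(-1))**2 = (-151 + (3/2)*(-1))**2 = (-151 - 3/2)**2 = (-305/2)**2 = 93025/4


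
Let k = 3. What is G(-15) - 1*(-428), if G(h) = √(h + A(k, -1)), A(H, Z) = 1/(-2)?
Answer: 428 + I*√62/2 ≈ 428.0 + 3.937*I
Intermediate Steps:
A(H, Z) = -½ (A(H, Z) = 1*(-½) = -½)
G(h) = √(-½ + h) (G(h) = √(h - ½) = √(-½ + h))
G(-15) - 1*(-428) = √(-2 + 4*(-15))/2 - 1*(-428) = √(-2 - 60)/2 + 428 = √(-62)/2 + 428 = (I*√62)/2 + 428 = I*√62/2 + 428 = 428 + I*√62/2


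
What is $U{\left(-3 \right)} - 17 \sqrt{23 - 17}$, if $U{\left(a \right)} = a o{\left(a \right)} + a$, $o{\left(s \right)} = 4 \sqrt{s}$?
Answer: $-3 - 17 \sqrt{6} - 12 i \sqrt{3} \approx -44.641 - 20.785 i$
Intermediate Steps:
$U{\left(a \right)} = a + 4 a^{\frac{3}{2}}$ ($U{\left(a \right)} = a 4 \sqrt{a} + a = 4 a^{\frac{3}{2}} + a = a + 4 a^{\frac{3}{2}}$)
$U{\left(-3 \right)} - 17 \sqrt{23 - 17} = \left(-3 + 4 \left(-3\right)^{\frac{3}{2}}\right) - 17 \sqrt{23 - 17} = \left(-3 + 4 \left(- 3 i \sqrt{3}\right)\right) - 17 \sqrt{6} = \left(-3 - 12 i \sqrt{3}\right) - 17 \sqrt{6} = -3 - 17 \sqrt{6} - 12 i \sqrt{3}$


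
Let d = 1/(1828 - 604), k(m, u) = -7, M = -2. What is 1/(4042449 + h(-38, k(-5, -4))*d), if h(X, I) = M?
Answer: 612/2473978787 ≈ 2.4737e-7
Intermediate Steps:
h(X, I) = -2
d = 1/1224 ≈ 0.00081699
1/(4042449 + h(-38, k(-5, -4))*d) = 1/(4042449 - 2*1/1224) = 1/(4042449 - 1/612) = 1/(2473978787/612) = 612/2473978787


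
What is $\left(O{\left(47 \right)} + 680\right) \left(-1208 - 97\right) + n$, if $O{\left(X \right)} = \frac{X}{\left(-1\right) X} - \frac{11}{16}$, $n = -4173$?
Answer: $- \frac{14229933}{16} \approx -8.8937 \cdot 10^{5}$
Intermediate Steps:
$O{\left(X \right)} = - \frac{27}{16}$ ($O{\left(X \right)} = X \left(- \frac{1}{X}\right) - \frac{11}{16} = -1 - \frac{11}{16} = - \frac{27}{16}$)
$\left(O{\left(47 \right)} + 680\right) \left(-1208 - 97\right) + n = \left(- \frac{27}{16} + 680\right) \left(-1208 - 97\right) - 4173 = \frac{10853}{16} \left(-1305\right) - 4173 = - \frac{14163165}{16} - 4173 = - \frac{14229933}{16}$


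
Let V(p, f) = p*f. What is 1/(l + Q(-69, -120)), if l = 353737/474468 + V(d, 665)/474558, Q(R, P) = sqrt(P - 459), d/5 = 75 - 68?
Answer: 22836893858047989516/16658878319769150977665 - 28740470379098100624*I*sqrt(579)/16658878319769150977665 ≈ 0.0013709 - 0.041513*I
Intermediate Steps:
d = 35 (d = 5*(75 - 68) = 5*7 = 35)
V(p, f) = f*p
Q(R, P) = sqrt(-459 + P)
l = 4259808713/5361013932 (l = 353737/474468 + (665*35)/474558 = 353737*(1/474468) + 23275*(1/474558) = 353737/474468 + 3325/67794 = 4259808713/5361013932 ≈ 0.79459)
1/(l + Q(-69, -120)) = 1/(4259808713/5361013932 + sqrt(-459 - 120)) = 1/(4259808713/5361013932 + sqrt(-579)) = 1/(4259808713/5361013932 + I*sqrt(579))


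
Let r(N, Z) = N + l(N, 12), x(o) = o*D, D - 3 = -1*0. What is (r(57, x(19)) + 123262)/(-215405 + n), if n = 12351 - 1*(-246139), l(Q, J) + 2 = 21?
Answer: 123338/43085 ≈ 2.8627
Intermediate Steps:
D = 3 (D = 3 - 1*0 = 3 + 0 = 3)
l(Q, J) = 19 (l(Q, J) = -2 + 21 = 19)
n = 258490 (n = 12351 + 246139 = 258490)
x(o) = 3*o (x(o) = o*3 = 3*o)
r(N, Z) = 19 + N (r(N, Z) = N + 19 = 19 + N)
(r(57, x(19)) + 123262)/(-215405 + n) = ((19 + 57) + 123262)/(-215405 + 258490) = (76 + 123262)/43085 = 123338*(1/43085) = 123338/43085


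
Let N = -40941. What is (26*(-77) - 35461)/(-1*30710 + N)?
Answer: 37463/71651 ≈ 0.52285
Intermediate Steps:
(26*(-77) - 35461)/(-1*30710 + N) = (26*(-77) - 35461)/(-1*30710 - 40941) = (-2002 - 35461)/(-30710 - 40941) = -37463/(-71651) = -37463*(-1/71651) = 37463/71651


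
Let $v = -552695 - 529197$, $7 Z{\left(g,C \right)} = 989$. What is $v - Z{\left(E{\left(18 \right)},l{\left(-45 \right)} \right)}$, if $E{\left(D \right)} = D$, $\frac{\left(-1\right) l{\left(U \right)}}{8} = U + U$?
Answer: $- \frac{7574233}{7} \approx -1.082 \cdot 10^{6}$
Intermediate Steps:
$l{\left(U \right)} = - 16 U$ ($l{\left(U \right)} = - 8 \left(U + U\right) = - 8 \cdot 2 U = - 16 U$)
$Z{\left(g,C \right)} = \frac{989}{7}$ ($Z{\left(g,C \right)} = \frac{1}{7} \cdot 989 = \frac{989}{7}$)
$v = -1081892$
$v - Z{\left(E{\left(18 \right)},l{\left(-45 \right)} \right)} = -1081892 - \frac{989}{7} = - \frac{7574233}{7}$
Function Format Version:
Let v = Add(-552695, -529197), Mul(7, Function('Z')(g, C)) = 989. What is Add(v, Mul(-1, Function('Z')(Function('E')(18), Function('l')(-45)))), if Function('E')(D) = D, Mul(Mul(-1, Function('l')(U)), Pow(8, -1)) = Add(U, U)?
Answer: Rational(-7574233, 7) ≈ -1.0820e+6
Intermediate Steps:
Function('l')(U) = Mul(-16, U) (Function('l')(U) = Mul(-8, Add(U, U)) = Mul(-8, Mul(2, U)) = Mul(-16, U))
Function('Z')(g, C) = Rational(989, 7) (Function('Z')(g, C) = Mul(Rational(1, 7), 989) = Rational(989, 7))
v = -1081892
Add(v, Mul(-1, Function('Z')(Function('E')(18), Function('l')(-45)))) = Add(-1081892, Mul(-1, Rational(989, 7))) = Add(-1081892, Rational(-989, 7)) = Rational(-7574233, 7)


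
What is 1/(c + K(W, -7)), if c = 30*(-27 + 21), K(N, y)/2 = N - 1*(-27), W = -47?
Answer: -1/220 ≈ -0.0045455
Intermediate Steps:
K(N, y) = 54 + 2*N (K(N, y) = 2*(N - 1*(-27)) = 2*(N + 27) = 2*(27 + N) = 54 + 2*N)
c = -180 (c = 30*(-6) = -180)
1/(c + K(W, -7)) = 1/(-180 + (54 + 2*(-47))) = 1/(-180 + (54 - 94)) = 1/(-180 - 40) = 1/(-220) = -1/220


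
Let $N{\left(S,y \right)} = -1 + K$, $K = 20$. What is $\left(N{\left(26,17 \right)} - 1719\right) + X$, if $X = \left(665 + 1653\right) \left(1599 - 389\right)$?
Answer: $2803080$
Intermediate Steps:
$N{\left(S,y \right)} = 19$ ($N{\left(S,y \right)} = -1 + 20 = 19$)
$X = 2804780$ ($X = 2318 \cdot 1210 = 2804780$)
$\left(N{\left(26,17 \right)} - 1719\right) + X = \left(19 - 1719\right) + 2804780 = -1700 + 2804780 = 2803080$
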